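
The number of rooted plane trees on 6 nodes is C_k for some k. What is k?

Rooted ordered (plane) trees on m nodes have m−1 edges and are counted by C_{m−1}; m = 6 gives C_5.

5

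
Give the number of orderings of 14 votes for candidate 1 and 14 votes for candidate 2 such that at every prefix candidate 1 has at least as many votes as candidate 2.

2674440

Ballot sequences with n votes each where one side never trails are Dyck words, counted by C_n; here n = 14.
C_14 = C_13 · 2(2·13+1)/(13+2) = 742900 · 54/15 = 2674440.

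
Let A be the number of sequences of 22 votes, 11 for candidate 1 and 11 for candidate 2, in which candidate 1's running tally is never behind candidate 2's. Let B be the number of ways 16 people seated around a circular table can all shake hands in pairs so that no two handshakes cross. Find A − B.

Reading a vote for the leader as '(' and for the other as ')' turns such a sequence into a balanced string of 11 pairs, so the count is C_11. So A = C_11 = 58786.
With 16 = 2·8 people, non-crossing handshake pairings are non-crossing perfect matchings on a circle, counted by C_8. So B = C_8 = 1430.
A − B = 58786 − 1430 = 57356.

57356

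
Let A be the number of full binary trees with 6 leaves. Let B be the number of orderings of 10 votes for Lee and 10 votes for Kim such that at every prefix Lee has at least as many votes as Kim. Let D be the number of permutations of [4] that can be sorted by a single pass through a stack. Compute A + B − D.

16824

A full binary tree with L leaves has L−1 internal nodes and is counted by C_{L−1}; L = 6 gives C_5. So A = C_5 = 42.
Ballot sequences with n votes each where one side never trails are Dyck words, counted by C_n; here n = 10. So B = C_10 = 16796.
Stack-sortable permutations are exactly the 231-avoiding ones, counted by C_n; here n = 4. So D = C_4 = 14.
A + B − D = 42 + 16796 − 14 = 16824.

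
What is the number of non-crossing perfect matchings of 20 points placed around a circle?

16796

Pairing 20 circle points by 10 non-crossing chords gives C_10 matchings.
C_10 = 16796.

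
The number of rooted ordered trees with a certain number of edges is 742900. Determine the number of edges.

13

Rooted ordered trees with n edges are counted by C_n, and C_13 = 742900.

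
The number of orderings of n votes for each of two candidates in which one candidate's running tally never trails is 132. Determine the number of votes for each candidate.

Such ballot sequences with n votes each are counted by C_n. The Catalan number equal to 132 is C_6.

6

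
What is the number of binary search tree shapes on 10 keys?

There are C_n binary search tree shapes on n keys; with n = 10 that is C_10.
C_10 = C(20,10)/11 = 184756/11 = 16796.

16796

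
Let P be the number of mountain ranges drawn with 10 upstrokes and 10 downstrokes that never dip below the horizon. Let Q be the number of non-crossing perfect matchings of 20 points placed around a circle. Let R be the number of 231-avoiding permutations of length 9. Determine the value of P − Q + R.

4862

Dyck paths of semilength n (length 2n) are counted by C_n; here n = 10. So P = C_10 = 16796.
Non-crossing perfect matchings of 2n points on a circle are counted by C_n; with 20 points, n = 10. So Q = C_10 = 16796.
Permutations of [n] avoiding any single length-3 pattern are counted by C_n; here n = 9. So R = C_9 = 4862.
P − Q + R = 16796 − 16796 + 4862 = 4862.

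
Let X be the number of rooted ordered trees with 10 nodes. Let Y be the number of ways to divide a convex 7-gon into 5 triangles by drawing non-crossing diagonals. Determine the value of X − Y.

A rooted plane tree on 10 nodes has 9 edges, and such trees are counted by C_9. So X = C_9 = 4862.
The number of triangulations of a 7-gon is the Catalan number C_5 (index = sides − 2). So Y = C_5 = 42.
X − Y = 4862 − 42 = 4820.

4820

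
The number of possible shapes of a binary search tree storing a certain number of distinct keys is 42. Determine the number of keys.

5

Binary search tree shapes on n keys are counted by C_n; 42 = C_5.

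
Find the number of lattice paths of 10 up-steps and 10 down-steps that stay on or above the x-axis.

16796

Dyck paths of semilength n (length 2n) are counted by C_n; here n = 10.
C_10 = C_9 · 2(2·9+1)/(9+2) = 4862 · 38/11 = 16796.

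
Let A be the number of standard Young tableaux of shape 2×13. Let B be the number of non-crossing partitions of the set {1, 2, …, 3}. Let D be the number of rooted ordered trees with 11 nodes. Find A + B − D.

726109

By the hook-length formula (or a Dyck-path bijection), SYT of shape 2×13 number C_13. So A = C_13 = 742900.
The non-crossing partitions of [3] form a lattice of size C_3. So B = C_3 = 5.
Rooted ordered (plane) trees on m nodes have m−1 edges and are counted by C_{m−1}; m = 11 gives C_10. So D = C_10 = 16796.
A + B − D = 742900 + 5 − 16796 = 726109.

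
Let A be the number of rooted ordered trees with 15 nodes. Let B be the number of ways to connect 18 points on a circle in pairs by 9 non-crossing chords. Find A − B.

2669578

Rooted ordered (plane) trees on m nodes have m−1 edges and are counted by C_{m−1}; m = 15 gives C_14. So A = C_14 = 2674440.
Non-crossing perfect matchings of 2n points on a circle are counted by C_n; with 18 points, n = 9. So B = C_9 = 4862.
A − B = 2674440 − 4862 = 2669578.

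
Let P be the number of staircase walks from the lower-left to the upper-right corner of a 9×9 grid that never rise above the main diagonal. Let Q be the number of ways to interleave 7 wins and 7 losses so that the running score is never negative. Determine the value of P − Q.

4433

Monotone paths in an n×n grid that stay weakly below the diagonal are counted by C_n; here n = 9. So P = C_9 = 4862.
Reading a vote for the leader as '(' and for the other as ')' turns such a sequence into a balanced string of 7 pairs, so the count is C_7. So Q = C_7 = 429.
P − Q = 4862 − 429 = 4433.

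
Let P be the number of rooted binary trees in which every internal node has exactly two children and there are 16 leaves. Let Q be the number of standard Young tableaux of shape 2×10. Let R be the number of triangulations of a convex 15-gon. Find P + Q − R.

A full binary tree with L leaves has L−1 internal nodes and is counted by C_{L−1}; L = 16 gives C_15. So P = C_15 = 9694845.
Standard Young tableaux of shape 2×n are counted by C_n; here n = 10. So Q = C_10 = 16796.
Triangulations of a convex m-gon are counted by C_{m−2}; with m = 15 this is C_13. So R = C_13 = 742900.
P + Q − R = 9694845 + 16796 − 742900 = 8968741.

8968741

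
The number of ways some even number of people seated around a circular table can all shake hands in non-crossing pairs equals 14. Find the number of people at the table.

8

Non-crossing handshake pairings of 2n people are counted by C_n; 14 = C_4.
So n = 4, and there are 2n = 8 people.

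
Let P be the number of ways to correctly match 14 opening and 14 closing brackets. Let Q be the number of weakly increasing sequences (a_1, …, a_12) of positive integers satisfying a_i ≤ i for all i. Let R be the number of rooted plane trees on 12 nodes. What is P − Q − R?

A balanced arrangement of 14 bracket pairs is a Dyck word of semilength 14, so the count is C_14. So P = C_14 = 2674440.
Such sub-staircase sequences of length n are counted by C_n; here n = 12. So Q = C_12 = 208012.
A rooted plane tree on 12 nodes has 11 edges, and such trees are counted by C_11. So R = C_11 = 58786.
P − Q − R = 2674440 − 208012 − 58786 = 2407642.

2407642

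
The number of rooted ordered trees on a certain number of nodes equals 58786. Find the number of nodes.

Rooted ordered trees on m nodes are counted by C_{m−1}; 58786 = C_11.
So the index is 11, and the number of nodes is 11 + 1 = 12.

12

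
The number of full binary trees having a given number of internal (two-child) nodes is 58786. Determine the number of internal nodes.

Full binary trees with n internal nodes are counted by C_n, and C_11 = 58786.

11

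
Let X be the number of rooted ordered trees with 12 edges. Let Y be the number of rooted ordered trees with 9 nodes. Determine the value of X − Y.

A rooted plane tree with 12 edges has 13 nodes, and the count is C_12. So X = C_12 = 208012.
Rooted ordered (plane) trees on m nodes have m−1 edges and are counted by C_{m−1}; m = 9 gives C_8. So Y = C_8 = 1430.
X − Y = 208012 − 1430 = 206582.

206582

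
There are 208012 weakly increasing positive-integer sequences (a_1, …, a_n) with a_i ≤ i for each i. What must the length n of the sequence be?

Such sub-staircase sequences of length n are counted by C_n; 208012 = C_12.

12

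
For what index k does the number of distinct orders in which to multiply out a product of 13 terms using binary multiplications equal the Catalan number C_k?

12

Parenthesizations of m factors correspond to full binary trees with m leaves, counted by C_{m−1}; m = 13 gives C_12.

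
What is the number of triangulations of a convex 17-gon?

The number of triangulations of a 17-gon is the Catalan number C_15 (index = sides − 2).
C_15 = 9694845.

9694845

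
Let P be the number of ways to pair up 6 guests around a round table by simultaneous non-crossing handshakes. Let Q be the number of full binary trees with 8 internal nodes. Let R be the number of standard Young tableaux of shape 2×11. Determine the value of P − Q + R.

57361

With 6 = 2·3 people, non-crossing handshake pairings are non-crossing perfect matchings on a circle, counted by C_3. So P = C_3 = 5.
The number of full binary trees on 8 internal nodes is the Catalan number C_8. So Q = C_8 = 1430.
By the hook-length formula (or a Dyck-path bijection), SYT of shape 2×11 number C_11. So R = C_11 = 58786.
P − Q + R = 5 − 1430 + 58786 = 57361.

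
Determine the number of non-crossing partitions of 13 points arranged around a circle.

742900

The non-crossing partitions of [13] form a lattice of size C_13.
C_13 = C(26,13)/14 = 10400600/14 = 742900.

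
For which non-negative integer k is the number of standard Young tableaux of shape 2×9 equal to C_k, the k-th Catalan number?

By the hook-length formula (or a Dyck-path bijection), SYT of shape 2×9 number C_9.

9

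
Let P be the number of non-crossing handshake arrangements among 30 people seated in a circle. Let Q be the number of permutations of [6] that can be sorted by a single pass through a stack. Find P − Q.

With 30 = 2·15 people, non-crossing handshake pairings are non-crossing perfect matchings on a circle, counted by C_15. So P = C_15 = 9694845.
Stack-sortable permutations are exactly the 231-avoiding ones, counted by C_n; here n = 6. So Q = C_6 = 132.
P − Q = 9694845 − 132 = 9694713.

9694713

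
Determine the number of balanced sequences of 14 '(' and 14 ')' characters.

2674440

Balanced strings of n pairs of brackets are counted by C_n; here n = 14.
C_14 = C(28,14)/15 = 40116600/15 = 2674440.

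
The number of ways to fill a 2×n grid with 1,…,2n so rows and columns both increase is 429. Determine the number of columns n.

Standard Young tableaux of shape 2×n are counted by C_n, and C_7 = 429.

7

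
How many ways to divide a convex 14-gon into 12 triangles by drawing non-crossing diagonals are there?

208012

A convex 14-gon is triangulated into 12 triangles, and the number of such triangulations is the Catalan number C_{14−2} = C_12.
C_12 = C_11 · 2(2·11+1)/(11+2) = 58786 · 46/13 = 208012.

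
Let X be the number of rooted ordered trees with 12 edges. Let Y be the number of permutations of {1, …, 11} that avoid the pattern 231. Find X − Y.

A rooted plane tree with 12 edges has 13 nodes, and the count is C_12. So X = C_12 = 208012.
Permutations of [n] avoiding any single length-3 pattern are counted by C_n; here n = 11. So Y = C_11 = 58786.
X − Y = 208012 − 58786 = 149226.

149226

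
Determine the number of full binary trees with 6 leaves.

42

Full binary trees with 6 leaves have 6−1 = 5 internal nodes, so there are C_5 of them.
C_5 = C(10,5)/6 = 252/6 = 42.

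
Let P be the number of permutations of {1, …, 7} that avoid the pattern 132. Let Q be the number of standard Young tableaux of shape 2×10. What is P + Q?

17225

For any fixed pattern of length 3, the pattern-avoiding permutations of [7] number C_7. So P = C_7 = 429.
Standard Young tableaux of shape 2×n are counted by C_n; here n = 10. So Q = C_10 = 16796.
P + Q = 429 + 16796 = 17225.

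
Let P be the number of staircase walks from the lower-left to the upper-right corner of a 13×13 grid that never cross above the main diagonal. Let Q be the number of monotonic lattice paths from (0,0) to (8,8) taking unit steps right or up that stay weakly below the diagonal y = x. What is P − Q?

741470

Monotone paths in an n×n grid that stay weakly below the diagonal are counted by C_n; here n = 13. So P = C_13 = 742900.
Monotone paths in an n×n grid that stay weakly below the diagonal are counted by C_n; here n = 8. So Q = C_8 = 1430.
P − Q = 742900 − 1430 = 741470.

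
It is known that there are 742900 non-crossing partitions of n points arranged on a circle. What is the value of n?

Non-crossing partitions of [n] are counted by C_n. The Catalan number equal to 742900 is C_13.

13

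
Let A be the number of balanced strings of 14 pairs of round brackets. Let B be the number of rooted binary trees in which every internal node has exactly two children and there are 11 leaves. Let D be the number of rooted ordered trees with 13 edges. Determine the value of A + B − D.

With 14 pairs the number of balanced bracket strings is the Catalan number C_14. So A = C_14 = 2674440.
Full binary trees with 11 leaves have 11−1 = 10 internal nodes, so there are C_10 of them. So B = C_10 = 16796.
Rooted ordered trees with n edges are counted by C_n; here n = 13. So D = C_13 = 742900.
A + B − D = 2674440 + 16796 − 742900 = 1948336.

1948336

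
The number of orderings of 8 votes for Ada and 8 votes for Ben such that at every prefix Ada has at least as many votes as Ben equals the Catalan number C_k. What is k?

Ballot sequences with n votes each where one side never trails are Dyck words, counted by C_n; here n = 8.

8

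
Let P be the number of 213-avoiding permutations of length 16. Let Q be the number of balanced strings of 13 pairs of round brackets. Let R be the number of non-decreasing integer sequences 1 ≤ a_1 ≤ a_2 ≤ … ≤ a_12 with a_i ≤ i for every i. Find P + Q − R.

35892558

For any fixed pattern of length 3, the pattern-avoiding permutations of [16] number C_16. So P = C_16 = 35357670.
With 13 pairs the number of balanced bracket strings is the Catalan number C_13. So Q = C_13 = 742900.
Weakly increasing sequences with a_i ≤ i biject with Dyck paths of semilength 12, so there are C_12. So R = C_12 = 208012.
P + Q − R = 35357670 + 742900 − 208012 = 35892558.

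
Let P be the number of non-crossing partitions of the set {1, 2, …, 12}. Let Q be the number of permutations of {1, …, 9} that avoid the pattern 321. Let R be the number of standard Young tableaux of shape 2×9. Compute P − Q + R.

Non-crossing partitions of an n-element set are counted by C_n; here n = 12. So P = C_12 = 208012.
Permutations of [n] avoiding any single length-3 pattern are counted by C_n; here n = 9. So Q = C_9 = 4862.
By the hook-length formula (or a Dyck-path bijection), SYT of shape 2×9 number C_9. So R = C_9 = 4862.
P − Q + R = 208012 − 4862 + 4862 = 208012.

208012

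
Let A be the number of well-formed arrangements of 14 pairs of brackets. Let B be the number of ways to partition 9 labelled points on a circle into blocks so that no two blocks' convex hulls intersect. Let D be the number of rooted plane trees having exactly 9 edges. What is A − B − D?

2664716

With 14 pairs the number of balanced bracket strings is the Catalan number C_14. So A = C_14 = 2674440.
Non-crossing partitions of an n-element set are counted by C_n; here n = 9. So B = C_9 = 4862.
Rooted ordered trees with n edges are counted by C_n; here n = 9. So D = C_9 = 4862.
A − B − D = 2674440 − 4862 − 4862 = 2664716.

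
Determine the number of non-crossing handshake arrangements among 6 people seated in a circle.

Non-crossing handshake pairings of 2n people are counted by C_n; 6 people gives n = 3.
C_3 = C(6,3)/4 = 20/4 = 5.

5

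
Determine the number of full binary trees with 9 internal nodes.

4862

The number of full binary trees on 9 internal nodes is the Catalan number C_9.
C_9 = 4862.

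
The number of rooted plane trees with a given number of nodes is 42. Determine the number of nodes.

Rooted ordered trees on m nodes are counted by C_{m−1}, and C_5 = 42.
So the index is 5, and the number of nodes is 5 + 1 = 6.

6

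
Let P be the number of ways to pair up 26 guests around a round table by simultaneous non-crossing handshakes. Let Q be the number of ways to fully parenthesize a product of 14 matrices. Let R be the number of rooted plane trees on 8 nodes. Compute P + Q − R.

Non-crossing handshake pairings of 2n people are counted by C_n; 26 people gives n = 13. So P = C_13 = 742900.
Ways to associate a product of 14 factors correspond to binary trees on 14 leaves, so the count is C_13. So Q = C_13 = 742900.
A rooted plane tree on 8 nodes has 7 edges, and such trees are counted by C_7. So R = C_7 = 429.
P + Q − R = 742900 + 742900 − 429 = 1485371.

1485371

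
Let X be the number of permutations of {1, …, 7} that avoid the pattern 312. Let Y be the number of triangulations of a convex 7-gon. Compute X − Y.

For any fixed pattern of length 3, the pattern-avoiding permutations of [7] number C_7. So X = C_7 = 429.
A convex 7-gon is triangulated into 5 triangles, and the number of such triangulations is the Catalan number C_{7−2} = C_5. So Y = C_5 = 42.
X − Y = 429 − 42 = 387.

387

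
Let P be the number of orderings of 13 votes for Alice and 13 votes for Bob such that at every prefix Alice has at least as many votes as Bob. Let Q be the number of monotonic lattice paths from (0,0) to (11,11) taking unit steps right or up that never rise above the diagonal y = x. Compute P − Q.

684114

Reading a vote for the leader as '(' and for the other as ')' turns such a sequence into a balanced string of 13 pairs, so the count is C_13. So P = C_13 = 742900.
Sub-diagonal monotone paths from (0,0) to (11,11) biject with Dyck paths of semilength 11, giving C_11. So Q = C_11 = 58786.
P − Q = 742900 − 58786 = 684114.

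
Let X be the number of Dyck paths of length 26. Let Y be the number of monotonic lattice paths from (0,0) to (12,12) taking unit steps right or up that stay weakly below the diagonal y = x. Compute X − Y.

534888

A Dyck path with 13 up-steps and 13 down-steps has semilength 13, so there are C_13 of them. So X = C_13 = 742900.
Monotone paths in an n×n grid that stay weakly below the diagonal are counted by C_n; here n = 12. So Y = C_12 = 208012.
X − Y = 742900 − 208012 = 534888.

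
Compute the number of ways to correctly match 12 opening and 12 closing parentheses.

Balanced strings of n pairs of brackets are counted by C_n; here n = 12.
C_12 = C(24,12)/13 = 2704156/13 = 208012.

208012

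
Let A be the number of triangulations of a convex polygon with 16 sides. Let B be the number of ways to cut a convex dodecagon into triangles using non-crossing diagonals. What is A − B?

A convex 16-gon is triangulated into 14 triangles, and the number of such triangulations is the Catalan number C_{16−2} = C_14. So A = C_14 = 2674440.
The number of triangulations of a 12-gon is the Catalan number C_10 (index = sides − 2). So B = C_10 = 16796.
A − B = 2674440 − 16796 = 2657644.

2657644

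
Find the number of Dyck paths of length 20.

16796

Dyck paths of semilength n (length 2n) are counted by C_n; here n = 10.
C_10 = 16796.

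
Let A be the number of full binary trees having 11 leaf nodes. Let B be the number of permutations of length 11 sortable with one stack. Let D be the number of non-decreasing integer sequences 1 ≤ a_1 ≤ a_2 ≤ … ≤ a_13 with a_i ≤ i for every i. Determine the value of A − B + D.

700910

Full binary trees with 11 leaves have 11−1 = 10 internal nodes, so there are C_10 of them. So A = C_10 = 16796.
Stack-sortable permutations are exactly the 231-avoiding ones, counted by C_n; here n = 11. So B = C_11 = 58786.
Such sub-staircase sequences of length n are counted by C_n; here n = 13. So D = C_13 = 742900.
A − B + D = 16796 − 58786 + 742900 = 700910.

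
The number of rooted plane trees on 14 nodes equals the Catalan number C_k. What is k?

13

Rooted ordered (plane) trees on m nodes have m−1 edges and are counted by C_{m−1}; m = 14 gives C_13.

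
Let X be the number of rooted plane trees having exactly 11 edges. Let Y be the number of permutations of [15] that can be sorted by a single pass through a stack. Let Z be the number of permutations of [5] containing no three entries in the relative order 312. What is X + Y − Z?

A rooted plane tree with 11 edges has 12 nodes, and the count is C_11. So X = C_11 = 58786.
By Knuth's characterisation, the stack-sortable permutations of length 15 are the 231-avoiders, numbering C_15. So Y = C_15 = 9694845.
Permutations of [n] avoiding any single length-3 pattern are counted by C_n; here n = 5. So Z = C_5 = 42.
X + Y − Z = 58786 + 9694845 − 42 = 9753589.

9753589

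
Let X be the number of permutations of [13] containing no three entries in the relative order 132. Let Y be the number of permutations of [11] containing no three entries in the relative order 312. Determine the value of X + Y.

801686

For any fixed pattern of length 3, the pattern-avoiding permutations of [13] number C_13. So X = C_13 = 742900.
Permutations of [n] avoiding any single length-3 pattern are counted by C_n; here n = 11. So Y = C_11 = 58786.
X + Y = 742900 + 58786 = 801686.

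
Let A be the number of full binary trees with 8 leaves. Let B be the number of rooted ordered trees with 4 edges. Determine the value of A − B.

A full binary tree with L leaves has L−1 internal nodes and is counted by C_{L−1}; L = 8 gives C_7. So A = C_7 = 429.
A rooted plane tree with 4 edges has 5 nodes, and the count is C_4. So B = C_4 = 14.
A − B = 429 − 14 = 415.

415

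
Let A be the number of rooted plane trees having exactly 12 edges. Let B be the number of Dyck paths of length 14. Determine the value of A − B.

Rooted ordered trees with n edges are counted by C_n; here n = 12. So A = C_12 = 208012.
Dyck paths of semilength n (length 2n) are counted by C_n; here n = 7. So B = C_7 = 429.
A − B = 208012 − 429 = 207583.

207583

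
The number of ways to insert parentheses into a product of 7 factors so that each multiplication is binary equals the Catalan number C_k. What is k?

Bracketing 7 factors into binary products is counted by C_{7−1} = C_6.

6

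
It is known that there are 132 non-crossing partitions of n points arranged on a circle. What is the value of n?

Non-crossing partitions of [n] are counted by C_n, and C_6 = 132.

6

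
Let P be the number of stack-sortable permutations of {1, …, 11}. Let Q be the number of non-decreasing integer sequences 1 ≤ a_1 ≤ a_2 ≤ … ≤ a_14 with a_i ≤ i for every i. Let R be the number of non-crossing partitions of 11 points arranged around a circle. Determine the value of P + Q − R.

Stack-sortable permutations are exactly the 231-avoiding ones, counted by C_n; here n = 11. So P = C_11 = 58786.
Weakly increasing sequences with a_i ≤ i biject with Dyck paths of semilength 14, so there are C_14. So Q = C_14 = 2674440.
Non-crossing partitions of an n-element set are counted by C_n; here n = 11. So R = C_11 = 58786.
P + Q − R = 58786 + 2674440 − 58786 = 2674440.

2674440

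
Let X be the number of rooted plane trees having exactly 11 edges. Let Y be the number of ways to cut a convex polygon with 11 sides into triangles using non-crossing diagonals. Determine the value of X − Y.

Rooted ordered trees with n edges are counted by C_n; here n = 11. So X = C_11 = 58786.
A convex 11-gon is triangulated into 9 triangles, and the number of such triangulations is the Catalan number C_{11−2} = C_9. So Y = C_9 = 4862.
X − Y = 58786 − 4862 = 53924.

53924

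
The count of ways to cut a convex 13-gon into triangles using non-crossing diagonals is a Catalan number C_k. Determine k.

11

A convex 13-gon is triangulated into 11 triangles, and the number of such triangulations is the Catalan number C_{13−2} = C_11.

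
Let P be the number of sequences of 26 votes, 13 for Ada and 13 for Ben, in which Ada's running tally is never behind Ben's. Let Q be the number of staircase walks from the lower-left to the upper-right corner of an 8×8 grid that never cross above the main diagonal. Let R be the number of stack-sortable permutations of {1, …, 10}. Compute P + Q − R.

727534

Ballot sequences with n votes each where one side never trails are Dyck words, counted by C_n; here n = 13. So P = C_13 = 742900.
Monotone paths in an n×n grid that stay weakly below the diagonal are counted by C_n; here n = 8. So Q = C_8 = 1430.
By Knuth's characterisation, the stack-sortable permutations of length 10 are the 231-avoiders, numbering C_10. So R = C_10 = 16796.
P + Q − R = 742900 + 1430 − 16796 = 727534.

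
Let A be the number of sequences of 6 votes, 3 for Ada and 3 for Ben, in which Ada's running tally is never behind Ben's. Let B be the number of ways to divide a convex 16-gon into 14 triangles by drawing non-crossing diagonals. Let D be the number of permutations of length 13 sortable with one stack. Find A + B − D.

Ballot sequences with n votes each where one side never trails are Dyck words, counted by C_n; here n = 3. So A = C_3 = 5.
Triangulations of a convex m-gon are counted by C_{m−2}; with m = 16 this is C_14. So B = C_14 = 2674440.
By Knuth's characterisation, the stack-sortable permutations of length 13 are the 231-avoiders, numbering C_13. So D = C_13 = 742900.
A + B − D = 5 + 2674440 − 742900 = 1931545.

1931545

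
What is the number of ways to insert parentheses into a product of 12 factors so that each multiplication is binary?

58786

Ways to associate a product of 12 factors correspond to binary trees on 12 leaves, so the count is C_11.
C_11 = 58786.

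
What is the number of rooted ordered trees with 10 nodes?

A rooted plane tree on 10 nodes has 9 edges, and such trees are counted by C_9.
C_9 = C_8 · 2(2·8+1)/(8+2) = 1430 · 34/10 = 4862.

4862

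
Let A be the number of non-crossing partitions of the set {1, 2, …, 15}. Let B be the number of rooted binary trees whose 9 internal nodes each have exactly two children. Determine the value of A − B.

9689983

Non-crossing partitions of an n-element set are counted by C_n; here n = 15. So A = C_15 = 9694845.
Full binary trees with n internal nodes are counted by C_n; here n = 9. So B = C_9 = 4862.
A − B = 9694845 − 4862 = 9689983.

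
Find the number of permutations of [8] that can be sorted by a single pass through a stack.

1430

By Knuth's characterisation, the stack-sortable permutations of length 8 are the 231-avoiders, numbering C_8.
C_8 = 1430.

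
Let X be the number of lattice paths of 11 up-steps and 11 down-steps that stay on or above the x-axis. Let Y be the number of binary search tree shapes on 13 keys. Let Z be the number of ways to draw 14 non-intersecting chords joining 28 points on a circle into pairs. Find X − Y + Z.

1990326

A Dyck path with 11 up-steps and 11 down-steps has semilength 11, so there are C_11 of them. So X = C_11 = 58786.
Binary trees (left/right distinguished) on n nodes are counted by C_n; here n = 13. So Y = C_13 = 742900.
Pairing 28 circle points by 14 non-crossing chords gives C_14 matchings. So Z = C_14 = 2674440.
X − Y + Z = 58786 − 742900 + 2674440 = 1990326.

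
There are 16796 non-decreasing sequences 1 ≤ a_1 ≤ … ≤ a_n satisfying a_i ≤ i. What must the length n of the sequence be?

10

Such sub-staircase sequences of length n are counted by C_n, and C_10 = 16796.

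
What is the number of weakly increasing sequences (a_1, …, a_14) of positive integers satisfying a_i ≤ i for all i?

Such sub-staircase sequences of length n are counted by C_n; here n = 14.
C_14 = C(28,14)/15 = 40116600/15 = 2674440.

2674440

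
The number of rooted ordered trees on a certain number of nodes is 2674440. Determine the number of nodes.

15

Rooted ordered trees on m nodes are counted by C_{m−1}. The Catalan number equal to 2674440 is C_14.
So the index is 14, and the number of nodes is 14 + 1 = 15.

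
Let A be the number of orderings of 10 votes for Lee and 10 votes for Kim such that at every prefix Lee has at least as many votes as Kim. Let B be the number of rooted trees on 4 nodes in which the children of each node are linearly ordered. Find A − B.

Ballot sequences with n votes each where one side never trails are Dyck words, counted by C_n; here n = 10. So A = C_10 = 16796.
A rooted plane tree on 4 nodes has 3 edges, and such trees are counted by C_3. So B = C_3 = 5.
A − B = 16796 − 5 = 16791.

16791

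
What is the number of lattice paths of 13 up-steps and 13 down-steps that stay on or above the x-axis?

742900

Paths of 13 up- and 13 down-steps that never dip below the axis are Dyck paths; their count is C_13.
C_13 = C(26,13)/14 = 10400600/14 = 742900.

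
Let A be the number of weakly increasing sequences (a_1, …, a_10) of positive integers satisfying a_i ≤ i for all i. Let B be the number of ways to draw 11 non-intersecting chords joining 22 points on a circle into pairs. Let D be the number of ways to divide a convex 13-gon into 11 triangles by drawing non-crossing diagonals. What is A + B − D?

Weakly increasing sequences with a_i ≤ i biject with Dyck paths of semilength 10, so there are C_10. So A = C_10 = 16796.
Pairing 22 circle points by 11 non-crossing chords gives C_11 matchings. So B = C_11 = 58786.
Triangulations of a convex m-gon are counted by C_{m−2}; with m = 13 this is C_11. So D = C_11 = 58786.
A + B − D = 16796 + 58786 − 58786 = 16796.

16796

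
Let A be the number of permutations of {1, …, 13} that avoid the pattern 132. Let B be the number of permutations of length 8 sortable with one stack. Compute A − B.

741470

Permutations of [n] avoiding any single length-3 pattern are counted by C_n; here n = 13. So A = C_13 = 742900.
By Knuth's characterisation, the stack-sortable permutations of length 8 are the 231-avoiders, numbering C_8. So B = C_8 = 1430.
A − B = 742900 − 1430 = 741470.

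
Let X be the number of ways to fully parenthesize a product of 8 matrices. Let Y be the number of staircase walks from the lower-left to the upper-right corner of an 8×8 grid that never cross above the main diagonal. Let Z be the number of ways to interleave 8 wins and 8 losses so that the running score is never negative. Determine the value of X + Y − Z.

Ways to associate a product of 8 factors correspond to binary trees on 8 leaves, so the count is C_7. So X = C_7 = 429.
Sub-diagonal monotone paths from (0,0) to (8,8) biject with Dyck paths of semilength 8, giving C_8. So Y = C_8 = 1430.
Ballot sequences with n votes each where one side never trails are Dyck words, counted by C_n; here n = 8. So Z = C_8 = 1430.
X + Y − Z = 429 + 1430 − 1430 = 429.

429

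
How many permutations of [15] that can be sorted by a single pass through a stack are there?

9694845

Stack-sortable permutations are exactly the 231-avoiding ones, counted by C_n; here n = 15.
C_15 = C_14 · 2(2·14+1)/(14+2) = 2674440 · 58/16 = 9694845.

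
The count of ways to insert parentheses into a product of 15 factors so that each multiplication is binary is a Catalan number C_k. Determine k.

14

Parenthesizations of m factors correspond to full binary trees with m leaves, counted by C_{m−1}; m = 15 gives C_14.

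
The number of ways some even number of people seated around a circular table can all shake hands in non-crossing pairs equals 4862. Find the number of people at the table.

18

Non-crossing handshake pairings of 2n people are counted by C_n. Since C_9 = 4862, the index is 9.
So n = 9, and there are 2n = 18 people.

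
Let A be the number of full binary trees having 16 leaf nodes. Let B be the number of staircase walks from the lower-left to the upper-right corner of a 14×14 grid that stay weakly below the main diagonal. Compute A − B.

A full binary tree with L leaves has L−1 internal nodes and is counted by C_{L−1}; L = 16 gives C_15. So A = C_15 = 9694845.
Sub-diagonal monotone paths from (0,0) to (14,14) biject with Dyck paths of semilength 14, giving C_14. So B = C_14 = 2674440.
A − B = 9694845 − 2674440 = 7020405.

7020405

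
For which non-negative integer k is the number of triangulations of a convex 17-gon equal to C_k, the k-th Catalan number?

15

The number of triangulations of a 17-gon is the Catalan number C_15 (index = sides − 2).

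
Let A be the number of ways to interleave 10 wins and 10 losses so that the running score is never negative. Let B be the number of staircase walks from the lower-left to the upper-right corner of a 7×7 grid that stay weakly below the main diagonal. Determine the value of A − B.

16367

Ballot sequences with n votes each where one side never trails are Dyck words, counted by C_n; here n = 10. So A = C_10 = 16796.
Sub-diagonal monotone paths from (0,0) to (7,7) biject with Dyck paths of semilength 7, giving C_7. So B = C_7 = 429.
A − B = 16796 − 429 = 16367.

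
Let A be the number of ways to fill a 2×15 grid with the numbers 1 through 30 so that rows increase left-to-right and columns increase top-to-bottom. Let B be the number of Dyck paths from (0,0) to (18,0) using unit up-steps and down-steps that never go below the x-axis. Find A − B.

9689983

By the hook-length formula (or a Dyck-path bijection), SYT of shape 2×15 number C_15. So A = C_15 = 9694845.
A Dyck path with 9 up-steps and 9 down-steps has semilength 9, so there are C_9 of them. So B = C_9 = 4862.
A − B = 9694845 − 4862 = 9689983.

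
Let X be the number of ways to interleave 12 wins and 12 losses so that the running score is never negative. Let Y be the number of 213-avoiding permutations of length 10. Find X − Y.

191216

Ballot sequences with n votes each where one side never trails are Dyck words, counted by C_n; here n = 12. So X = C_12 = 208012.
Permutations of [n] avoiding any single length-3 pattern are counted by C_n; here n = 10. So Y = C_10 = 16796.
X − Y = 208012 − 16796 = 191216.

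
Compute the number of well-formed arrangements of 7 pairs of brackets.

A balanced arrangement of 7 bracket pairs is a Dyck word of semilength 7, so the count is C_7.
C_7 = C(14,7)/8 = 3432/8 = 429.

429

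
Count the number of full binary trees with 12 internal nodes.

208012

Full binary trees with n internal nodes are counted by C_n; here n = 12.
C_12 = C_11 · 2(2·11+1)/(11+2) = 58786 · 46/13 = 208012.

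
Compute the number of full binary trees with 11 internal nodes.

58786

Full binary trees with n internal nodes are counted by C_n; here n = 11.
C_11 = C(22,11)/12 = 705432/12 = 58786.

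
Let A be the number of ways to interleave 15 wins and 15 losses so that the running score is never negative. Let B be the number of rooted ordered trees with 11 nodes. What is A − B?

9678049

Ballot sequences with n votes each where one side never trails are Dyck words, counted by C_n; here n = 15. So A = C_15 = 9694845.
Rooted ordered (plane) trees on m nodes have m−1 edges and are counted by C_{m−1}; m = 11 gives C_10. So B = C_10 = 16796.
A − B = 9694845 − 16796 = 9678049.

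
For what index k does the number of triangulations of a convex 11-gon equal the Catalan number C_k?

9

The number of triangulations of an 11-gon is the Catalan number C_9 (index = sides − 2).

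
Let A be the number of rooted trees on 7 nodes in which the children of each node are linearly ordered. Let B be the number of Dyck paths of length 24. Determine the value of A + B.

A rooted plane tree on 7 nodes has 6 edges, and such trees are counted by C_6. So A = C_6 = 132.
Paths of 12 up- and 12 down-steps that never dip below the axis are Dyck paths; their count is C_12. So B = C_12 = 208012.
A + B = 132 + 208012 = 208144.

208144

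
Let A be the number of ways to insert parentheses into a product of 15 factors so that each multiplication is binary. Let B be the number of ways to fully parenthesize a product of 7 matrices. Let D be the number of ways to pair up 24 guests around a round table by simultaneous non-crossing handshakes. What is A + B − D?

2466560

Ways to associate a product of 15 factors correspond to binary trees on 15 leaves, so the count is C_14. So A = C_14 = 2674440.
Parenthesizations of m factors correspond to full binary trees with m leaves, counted by C_{m−1}; m = 7 gives C_6. So B = C_6 = 132.
With 24 = 2·12 people, non-crossing handshake pairings are non-crossing perfect matchings on a circle, counted by C_12. So D = C_12 = 208012.
A + B − D = 2674440 + 132 − 208012 = 2466560.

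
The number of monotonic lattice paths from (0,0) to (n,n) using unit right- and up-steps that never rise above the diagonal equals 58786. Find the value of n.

11

Such diagonal-avoiding paths in an n×n grid are counted by C_n; 58786 = C_11.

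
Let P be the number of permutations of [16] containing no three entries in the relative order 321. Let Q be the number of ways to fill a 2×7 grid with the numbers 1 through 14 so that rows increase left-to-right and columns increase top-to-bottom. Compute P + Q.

35358099

Permutations of [n] avoiding any single length-3 pattern are counted by C_n; here n = 16. So P = C_16 = 35357670.
Standard Young tableaux of shape 2×n are counted by C_n; here n = 7. So Q = C_7 = 429.
P + Q = 35357670 + 429 = 35358099.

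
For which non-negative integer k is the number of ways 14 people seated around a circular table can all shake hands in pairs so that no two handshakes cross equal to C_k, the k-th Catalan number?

With 14 = 2·7 people, non-crossing handshake pairings are non-crossing perfect matchings on a circle, counted by C_7.

7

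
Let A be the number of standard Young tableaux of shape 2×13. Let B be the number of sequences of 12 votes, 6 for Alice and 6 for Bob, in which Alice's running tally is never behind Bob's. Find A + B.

743032

By the hook-length formula (or a Dyck-path bijection), SYT of shape 2×13 number C_13. So A = C_13 = 742900.
Ballot sequences with n votes each where one side never trails are Dyck words, counted by C_n; here n = 6. So B = C_6 = 132.
A + B = 742900 + 132 = 743032.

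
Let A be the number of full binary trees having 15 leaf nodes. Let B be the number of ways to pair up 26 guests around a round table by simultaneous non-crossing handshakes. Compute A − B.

1931540

Full binary trees with 15 leaves have 15−1 = 14 internal nodes, so there are C_14 of them. So A = C_14 = 2674440.
With 26 = 2·13 people, non-crossing handshake pairings are non-crossing perfect matchings on a circle, counted by C_13. So B = C_13 = 742900.
A − B = 2674440 − 742900 = 1931540.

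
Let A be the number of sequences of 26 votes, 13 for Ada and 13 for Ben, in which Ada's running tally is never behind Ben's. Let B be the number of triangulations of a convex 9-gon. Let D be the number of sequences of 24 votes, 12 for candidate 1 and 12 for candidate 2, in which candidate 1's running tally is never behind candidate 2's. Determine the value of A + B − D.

535317

Reading a vote for the leader as '(' and for the other as ')' turns such a sequence into a balanced string of 13 pairs, so the count is C_13. So A = C_13 = 742900.
A convex 9-gon is triangulated into 7 triangles, and the number of such triangulations is the Catalan number C_{9−2} = C_7. So B = C_7 = 429.
Reading a vote for the leader as '(' and for the other as ')' turns such a sequence into a balanced string of 12 pairs, so the count is C_12. So D = C_12 = 208012.
A + B − D = 742900 + 429 − 208012 = 535317.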